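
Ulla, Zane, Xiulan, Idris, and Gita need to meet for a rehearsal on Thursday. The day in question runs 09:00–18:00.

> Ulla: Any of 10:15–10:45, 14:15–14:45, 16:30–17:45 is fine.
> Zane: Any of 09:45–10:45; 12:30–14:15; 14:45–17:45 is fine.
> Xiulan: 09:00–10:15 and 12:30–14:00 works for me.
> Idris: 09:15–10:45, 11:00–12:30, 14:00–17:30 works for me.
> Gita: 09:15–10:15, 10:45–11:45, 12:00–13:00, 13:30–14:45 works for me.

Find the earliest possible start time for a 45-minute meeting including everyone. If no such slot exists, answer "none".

none

Ulla ∩ Zane: 10:15-10:45, 16:30-17:45.
Ulla ∩ Zane ∩ Xiulan: ∅.
Ulla ∩ Zane ∩ Xiulan ∩ Idris: ∅.
Ulla ∩ Zane ∩ Xiulan ∩ Idris ∩ Gita: ∅.
There is no time when everyone is free.
No common window is at least 45 minutes long.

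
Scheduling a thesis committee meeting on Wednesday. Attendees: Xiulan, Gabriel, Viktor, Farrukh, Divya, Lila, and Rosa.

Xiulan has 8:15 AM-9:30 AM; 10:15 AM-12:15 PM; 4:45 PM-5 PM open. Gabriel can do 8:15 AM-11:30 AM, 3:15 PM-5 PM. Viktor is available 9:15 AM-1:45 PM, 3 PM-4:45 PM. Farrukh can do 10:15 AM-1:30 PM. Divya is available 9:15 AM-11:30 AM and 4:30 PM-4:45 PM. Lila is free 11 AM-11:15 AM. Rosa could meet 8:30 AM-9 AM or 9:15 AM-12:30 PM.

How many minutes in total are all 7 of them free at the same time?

15

Xiulan ∩ Gabriel: 08:15-09:30, 10:15-11:30, 16:45-17:00.
Xiulan ∩ Gabriel ∩ Viktor: 09:15-09:30, 10:15-11:30.
Xiulan ∩ Gabriel ∩ Viktor ∩ Farrukh: 10:15-11:30.
Xiulan ∩ Gabriel ∩ Viktor ∩ Farrukh ∩ Divya: 10:15-11:30.
Xiulan ∩ Gabriel ∩ Viktor ∩ Farrukh ∩ Divya ∩ Lila: 11:00-11:15.
Xiulan ∩ Gabriel ∩ Viktor ∩ Farrukh ∩ Divya ∩ Lila ∩ Rosa: 11:00-11:15.
Those are the intersection windows.
That's a single block of 15 minutes.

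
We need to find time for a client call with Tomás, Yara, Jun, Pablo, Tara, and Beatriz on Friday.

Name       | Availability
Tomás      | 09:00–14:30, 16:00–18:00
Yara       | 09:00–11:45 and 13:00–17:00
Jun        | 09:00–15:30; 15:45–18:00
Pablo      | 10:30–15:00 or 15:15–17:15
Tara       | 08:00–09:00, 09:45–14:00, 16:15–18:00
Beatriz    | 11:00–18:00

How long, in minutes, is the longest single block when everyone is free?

60

Tomás ∩ Yara: 09:00-11:45, 13:00-14:30, 16:00-17:00.
Tomás ∩ Yara ∩ Jun: 09:00-11:45, 13:00-14:30, 16:00-17:00.
Tomás ∩ Yara ∩ Jun ∩ Pablo: 10:30-11:45, 13:00-14:30, 16:00-17:00.
Tomás ∩ Yara ∩ Jun ∩ Pablo ∩ Tara: 10:30-11:45, 13:00-14:00, 16:15-17:00.
Tomás ∩ Yara ∩ Jun ∩ Pablo ∩ Tara ∩ Beatriz: 11:00-11:45, 13:00-14:00, 16:15-17:00.
The longest is 13:00-14:00 at 60 minutes.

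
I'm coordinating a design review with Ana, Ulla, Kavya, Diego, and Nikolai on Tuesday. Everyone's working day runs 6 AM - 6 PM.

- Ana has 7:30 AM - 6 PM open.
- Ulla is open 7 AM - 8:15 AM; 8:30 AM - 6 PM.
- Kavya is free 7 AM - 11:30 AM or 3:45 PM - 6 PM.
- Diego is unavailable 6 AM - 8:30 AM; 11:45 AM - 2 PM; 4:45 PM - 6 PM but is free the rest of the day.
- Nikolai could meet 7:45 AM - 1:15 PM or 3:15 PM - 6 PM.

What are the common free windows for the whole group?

Ana free: 07:30-18:00.
Ulla free: 07:00-08:15, 08:30-18:00.
Kavya free: 07:00-11:30, 15:45-18:00.
Diego free: 08:30-11:45, 14:00-16:45 (invert busy blocks within the working day).
Nikolai free: 07:45-13:15, 15:15-18:00.
Ana ∩ Ulla: 07:30-08:15, 08:30-18:00.
Ana ∩ Ulla ∩ Kavya: 07:30-08:15, 08:30-11:30, 15:45-18:00.
Ana ∩ Ulla ∩ Kavya ∩ Diego: 08:30-11:30, 15:45-16:45.
Ana ∩ Ulla ∩ Kavya ∩ Diego ∩ Nikolai: 08:30-11:30, 15:45-16:45.

08:30-11:30, 15:45-16:45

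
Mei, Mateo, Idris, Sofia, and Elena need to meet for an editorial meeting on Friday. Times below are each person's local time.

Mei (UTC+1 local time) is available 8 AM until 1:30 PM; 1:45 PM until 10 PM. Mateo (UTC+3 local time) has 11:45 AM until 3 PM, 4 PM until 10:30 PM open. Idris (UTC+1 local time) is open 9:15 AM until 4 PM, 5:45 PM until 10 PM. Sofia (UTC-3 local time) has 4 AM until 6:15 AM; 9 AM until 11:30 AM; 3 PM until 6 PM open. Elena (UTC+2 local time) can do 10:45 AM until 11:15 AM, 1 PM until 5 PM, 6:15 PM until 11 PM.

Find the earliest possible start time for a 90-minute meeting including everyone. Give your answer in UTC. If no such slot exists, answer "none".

Mei in UTC: 07:00-12:30, 12:45-21:00 (subtract 1h to convert from UTC+1).
Mateo in UTC: 08:45-12:00, 13:00-19:30 (subtract 3h to convert from UTC+3).
Idris in UTC: 08:15-15:00, 16:45-21:00 (subtract 1h to convert from UTC+1).
Sofia in UTC: 07:00-09:15, 12:00-14:30, 18:00-21:00 (add 3h to convert from UTC-3).
Elena in UTC: 08:45-09:15, 11:00-15:00, 16:15-21:00 (subtract 2h to convert from UTC+2).
Mei ∩ Mateo: 08:45-12:00, 13:00-19:30.
Mei ∩ Mateo ∩ Idris: 08:45-12:00, 13:00-15:00, 16:45-19:30.
Mei ∩ Mateo ∩ Idris ∩ Sofia: 08:45-09:15, 13:00-14:30, 18:00-19:30.
Mei ∩ Mateo ∩ Idris ∩ Sofia ∩ Elena: 08:45-09:15, 13:00-14:30, 18:00-19:30.
The first common window of at least 90 minutes is 13:00-14:30, so the earliest start is 13:00.

13:00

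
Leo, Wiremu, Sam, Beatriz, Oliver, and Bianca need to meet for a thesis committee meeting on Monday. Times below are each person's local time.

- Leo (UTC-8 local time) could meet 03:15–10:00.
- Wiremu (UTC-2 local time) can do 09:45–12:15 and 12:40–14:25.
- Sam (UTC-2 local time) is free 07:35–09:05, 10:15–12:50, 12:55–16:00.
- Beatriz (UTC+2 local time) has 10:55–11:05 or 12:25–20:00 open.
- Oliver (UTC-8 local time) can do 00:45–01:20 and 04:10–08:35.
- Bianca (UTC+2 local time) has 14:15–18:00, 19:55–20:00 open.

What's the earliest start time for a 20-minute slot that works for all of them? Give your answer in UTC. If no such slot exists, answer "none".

12:15

Leo in UTC: 11:15-18:00 (add 8h to convert from UTC-8).
Wiremu in UTC: 11:45-14:15, 14:40-16:25 (add 2h to convert from UTC-2).
Sam in UTC: 09:35-11:05, 12:15-14:50, 14:55-18:00 (add 2h to convert from UTC-2).
Beatriz in UTC: 08:55-09:05, 10:25-18:00 (subtract 2h to convert from UTC+2).
Oliver in UTC: 08:45-09:20, 12:10-16:35 (add 8h to convert from UTC-8).
Bianca in UTC: 12:15-16:00, 17:55-18:00 (subtract 2h to convert from UTC+2).
Leo ∩ Wiremu: 11:45-14:15, 14:40-16:25.
Leo ∩ Wiremu ∩ Sam: 12:15-14:15, 14:40-14:50, 14:55-16:25.
Leo ∩ Wiremu ∩ Sam ∩ Beatriz: 12:15-14:15, 14:40-14:50, 14:55-16:25.
Leo ∩ Wiremu ∩ Sam ∩ Beatriz ∩ Oliver: 12:15-14:15, 14:40-14:50, 14:55-16:25.
Leo ∩ Wiremu ∩ Sam ∩ Beatriz ∩ Oliver ∩ Bianca: 12:15-14:15, 14:40-14:50, 14:55-16:00.
So the common availability across everyone is 12:15-14:15, 14:40-14:50, 14:55-16:00.
The first common window of at least 20 minutes is 12:15-14:15, so the earliest start is 12:15.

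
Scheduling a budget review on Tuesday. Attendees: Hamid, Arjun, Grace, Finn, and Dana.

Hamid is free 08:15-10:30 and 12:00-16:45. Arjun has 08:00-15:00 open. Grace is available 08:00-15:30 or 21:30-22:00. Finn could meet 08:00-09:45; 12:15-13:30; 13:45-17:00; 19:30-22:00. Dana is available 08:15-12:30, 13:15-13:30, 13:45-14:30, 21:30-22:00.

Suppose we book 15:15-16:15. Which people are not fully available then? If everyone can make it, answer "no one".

Hamid: free for 15:15-16:15. Arjun: not fully free for 15:15-16:15. Grace: not fully free for 15:15-16:15. Finn: free for 15:15-16:15. Dana: not fully free for 15:15-16:15.

Arjun, Dana, Grace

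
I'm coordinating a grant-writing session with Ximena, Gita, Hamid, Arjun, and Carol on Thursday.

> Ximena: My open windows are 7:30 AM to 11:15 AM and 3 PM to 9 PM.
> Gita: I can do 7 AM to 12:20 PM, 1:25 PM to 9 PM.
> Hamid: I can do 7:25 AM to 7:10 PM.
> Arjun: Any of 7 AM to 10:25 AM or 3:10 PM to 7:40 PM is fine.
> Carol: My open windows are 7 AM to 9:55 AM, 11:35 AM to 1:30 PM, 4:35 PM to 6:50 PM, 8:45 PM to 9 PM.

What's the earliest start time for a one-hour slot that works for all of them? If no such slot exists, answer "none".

07:30

Ximena ∩ Gita: 07:30-11:15, 15:00-21:00.
Ximena ∩ Gita ∩ Hamid: 07:30-11:15, 15:00-19:10.
Ximena ∩ Gita ∩ Hamid ∩ Arjun: 07:30-10:25, 15:10-19:10.
Ximena ∩ Gita ∩ Hamid ∩ Arjun ∩ Carol: 07:30-09:55, 16:35-18:50.
So the common availability across everyone is 07:30-09:55, 16:35-18:50.
The first common window of at least 60 minutes is 07:30-09:55, so the earliest start is 07:30.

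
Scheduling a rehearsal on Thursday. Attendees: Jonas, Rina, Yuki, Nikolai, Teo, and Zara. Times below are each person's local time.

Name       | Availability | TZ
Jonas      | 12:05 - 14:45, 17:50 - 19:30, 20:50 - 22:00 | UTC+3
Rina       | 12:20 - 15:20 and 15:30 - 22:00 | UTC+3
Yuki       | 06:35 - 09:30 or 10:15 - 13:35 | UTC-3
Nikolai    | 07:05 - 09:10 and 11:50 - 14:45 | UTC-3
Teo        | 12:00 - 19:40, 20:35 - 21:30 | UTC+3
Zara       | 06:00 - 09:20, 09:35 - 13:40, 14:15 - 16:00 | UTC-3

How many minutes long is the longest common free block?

Jonas in UTC: 09:05-11:45, 14:50-16:30, 17:50-19:00 (subtract 3h to convert from UTC+3).
Rina in UTC: 09:20-12:20, 12:30-19:00 (subtract 3h to convert from UTC+3).
Yuki in UTC: 09:35-12:30, 13:15-16:35 (add 3h to convert from UTC-3).
Nikolai in UTC: 10:05-12:10, 14:50-17:45 (add 3h to convert from UTC-3).
Teo in UTC: 09:00-16:40, 17:35-18:30 (subtract 3h to convert from UTC+3).
Zara in UTC: 09:00-12:20, 12:35-16:40, 17:15-19:00 (add 3h to convert from UTC-3).
Jonas ∩ Rina: 09:20-11:45, 14:50-16:30, 17:50-19:00.
Jonas ∩ Rina ∩ Yuki: 09:35-11:45, 14:50-16:30.
Jonas ∩ Rina ∩ Yuki ∩ Nikolai: 10:05-11:45, 14:50-16:30.
Jonas ∩ Rina ∩ Yuki ∩ Nikolai ∩ Teo: 10:05-11:45, 14:50-16:30.
Jonas ∩ Rina ∩ Yuki ∩ Nikolai ∩ Teo ∩ Zara: 10:05-11:45, 14:50-16:30.
So the common availability across everyone is 10:05-11:45, 14:50-16:30.
The longest is 10:05-11:45 at 100 minutes.

100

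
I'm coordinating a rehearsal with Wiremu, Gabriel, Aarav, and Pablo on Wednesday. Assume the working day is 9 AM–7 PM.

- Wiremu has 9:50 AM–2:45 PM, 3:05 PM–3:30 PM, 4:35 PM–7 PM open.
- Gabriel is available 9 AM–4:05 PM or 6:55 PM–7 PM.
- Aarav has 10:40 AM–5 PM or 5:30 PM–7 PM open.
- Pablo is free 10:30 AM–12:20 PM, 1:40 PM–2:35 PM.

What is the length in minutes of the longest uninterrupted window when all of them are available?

100

Wiremu ∩ Gabriel: 09:50-14:45, 15:05-15:30, 18:55-19:00.
Wiremu ∩ Gabriel ∩ Aarav: 10:40-14:45, 15:05-15:30, 18:55-19:00.
Wiremu ∩ Gabriel ∩ Aarav ∩ Pablo: 10:40-12:20, 13:40-14:35.
So the common availability across everyone is 10:40-12:20, 13:40-14:35.
The longest is 10:40-12:20 at 100 minutes.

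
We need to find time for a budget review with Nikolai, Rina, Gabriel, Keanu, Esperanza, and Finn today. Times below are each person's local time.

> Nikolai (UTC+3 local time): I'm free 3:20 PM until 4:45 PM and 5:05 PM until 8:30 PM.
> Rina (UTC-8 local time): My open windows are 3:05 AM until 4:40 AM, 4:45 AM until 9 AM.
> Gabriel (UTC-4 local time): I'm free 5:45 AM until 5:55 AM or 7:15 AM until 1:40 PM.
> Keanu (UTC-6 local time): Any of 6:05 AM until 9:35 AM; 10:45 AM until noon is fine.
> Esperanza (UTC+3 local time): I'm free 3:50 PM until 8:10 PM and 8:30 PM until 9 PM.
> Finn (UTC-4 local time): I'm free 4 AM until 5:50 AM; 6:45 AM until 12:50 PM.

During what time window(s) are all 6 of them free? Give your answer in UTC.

Nikolai in UTC: 12:20-13:45, 14:05-17:30 (subtract 3h to convert from UTC+3).
Rina in UTC: 11:05-12:40, 12:45-17:00 (add 8h to convert from UTC-8).
Gabriel in UTC: 09:45-09:55, 11:15-17:40 (add 4h to convert from UTC-4).
Keanu in UTC: 12:05-15:35, 16:45-18:00 (add 6h to convert from UTC-6).
Esperanza in UTC: 12:50-17:10, 17:30-18:00 (subtract 3h to convert from UTC+3).
Finn in UTC: 08:00-09:50, 10:45-16:50 (add 4h to convert from UTC-4).
Nikolai ∩ Rina: 12:20-12:40, 12:45-13:45, 14:05-17:00.
Nikolai ∩ Rina ∩ Gabriel: 12:20-12:40, 12:45-13:45, 14:05-17:00.
Nikolai ∩ Rina ∩ Gabriel ∩ Keanu: 12:20-12:40, 12:45-13:45, 14:05-15:35, 16:45-17:00.
Nikolai ∩ Rina ∩ Gabriel ∩ Keanu ∩ Esperanza: 12:50-13:45, 14:05-15:35, 16:45-17:00.
Nikolai ∩ Rina ∩ Gabriel ∩ Keanu ∩ Esperanza ∩ Finn: 12:50-13:45, 14:05-15:35, 16:45-16:50.
Those are the intersection windows.

12:50-13:45, 14:05-15:35, 16:45-16:50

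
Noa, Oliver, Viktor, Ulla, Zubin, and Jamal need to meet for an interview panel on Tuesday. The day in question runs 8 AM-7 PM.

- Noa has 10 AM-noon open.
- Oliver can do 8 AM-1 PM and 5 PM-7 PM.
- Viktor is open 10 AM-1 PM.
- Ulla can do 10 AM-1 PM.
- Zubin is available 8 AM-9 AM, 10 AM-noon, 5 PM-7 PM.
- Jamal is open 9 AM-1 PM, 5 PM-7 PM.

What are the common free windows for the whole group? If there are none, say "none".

Noa ∩ Oliver: 10:00-12:00.
Noa ∩ Oliver ∩ Viktor: 10:00-12:00.
Noa ∩ Oliver ∩ Viktor ∩ Ulla: 10:00-12:00.
Noa ∩ Oliver ∩ Viktor ∩ Ulla ∩ Zubin: 10:00-12:00.
Noa ∩ Oliver ∩ Viktor ∩ Ulla ∩ Zubin ∩ Jamal: 10:00-12:00.

10:00-12:00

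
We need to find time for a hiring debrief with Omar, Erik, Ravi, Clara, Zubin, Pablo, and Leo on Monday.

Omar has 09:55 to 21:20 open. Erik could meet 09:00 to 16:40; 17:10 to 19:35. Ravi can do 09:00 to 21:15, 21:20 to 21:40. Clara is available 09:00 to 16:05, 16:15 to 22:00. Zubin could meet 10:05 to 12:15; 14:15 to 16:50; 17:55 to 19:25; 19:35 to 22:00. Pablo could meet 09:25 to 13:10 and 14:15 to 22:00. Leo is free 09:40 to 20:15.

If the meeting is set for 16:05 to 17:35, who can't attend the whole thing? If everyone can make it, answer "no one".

Omar: free for 16:05-17:35. Erik: not fully free for 16:05-17:35. Ravi: free for 16:05-17:35. Clara: not fully free for 16:05-17:35. Zubin: not fully free for 16:05-17:35. Pablo: free for 16:05-17:35. Leo: free for 16:05-17:35.

Clara, Erik, Zubin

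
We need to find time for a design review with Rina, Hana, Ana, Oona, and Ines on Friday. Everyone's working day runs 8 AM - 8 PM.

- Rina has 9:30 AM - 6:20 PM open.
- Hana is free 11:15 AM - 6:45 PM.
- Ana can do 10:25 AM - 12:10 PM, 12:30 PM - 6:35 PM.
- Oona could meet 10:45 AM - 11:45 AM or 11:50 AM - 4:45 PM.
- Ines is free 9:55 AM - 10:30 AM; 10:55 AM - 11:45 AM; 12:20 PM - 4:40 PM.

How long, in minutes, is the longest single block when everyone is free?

250

Rina ∩ Hana: 11:15-18:20.
Rina ∩ Hana ∩ Ana: 11:15-12:10, 12:30-18:20.
Rina ∩ Hana ∩ Ana ∩ Oona: 11:15-11:45, 11:50-12:10, 12:30-16:45.
Rina ∩ Hana ∩ Ana ∩ Oona ∩ Ines: 11:15-11:45, 12:30-16:40.
So the common availability across everyone is 11:15-11:45, 12:30-16:40.
The longest is 12:30-16:40 at 250 minutes.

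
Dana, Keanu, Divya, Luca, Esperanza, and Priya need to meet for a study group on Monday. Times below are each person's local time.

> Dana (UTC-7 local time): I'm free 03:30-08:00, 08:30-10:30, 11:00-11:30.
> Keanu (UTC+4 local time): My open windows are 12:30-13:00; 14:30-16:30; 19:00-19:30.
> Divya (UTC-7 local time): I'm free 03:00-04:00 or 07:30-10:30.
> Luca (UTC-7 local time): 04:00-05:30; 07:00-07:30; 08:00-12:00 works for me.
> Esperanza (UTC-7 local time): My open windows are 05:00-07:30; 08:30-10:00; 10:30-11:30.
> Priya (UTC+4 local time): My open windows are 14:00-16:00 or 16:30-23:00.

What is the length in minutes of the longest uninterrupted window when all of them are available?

Dana in UTC: 10:30-15:00, 15:30-17:30, 18:00-18:30 (add 7h to convert from UTC-7).
Keanu in UTC: 08:30-09:00, 10:30-12:30, 15:00-15:30 (subtract 4h to convert from UTC+4).
Divya in UTC: 10:00-11:00, 14:30-17:30 (add 7h to convert from UTC-7).
Luca in UTC: 11:00-12:30, 14:00-14:30, 15:00-19:00 (add 7h to convert from UTC-7).
Esperanza in UTC: 12:00-14:30, 15:30-17:00, 17:30-18:30 (add 7h to convert from UTC-7).
Priya in UTC: 10:00-12:00, 12:30-19:00 (subtract 4h to convert from UTC+4).
Dana ∩ Keanu: 10:30-12:30.
Dana ∩ Keanu ∩ Divya: 10:30-11:00.
Dana ∩ Keanu ∩ Divya ∩ Luca: ∅.
Dana ∩ Keanu ∩ Divya ∩ Luca ∩ Esperanza: ∅.
Dana ∩ Keanu ∩ Divya ∩ Luca ∩ Esperanza ∩ Priya: ∅.
There is no time when everyone is free.
No common window exists, so the longest block is 0 minutes.

0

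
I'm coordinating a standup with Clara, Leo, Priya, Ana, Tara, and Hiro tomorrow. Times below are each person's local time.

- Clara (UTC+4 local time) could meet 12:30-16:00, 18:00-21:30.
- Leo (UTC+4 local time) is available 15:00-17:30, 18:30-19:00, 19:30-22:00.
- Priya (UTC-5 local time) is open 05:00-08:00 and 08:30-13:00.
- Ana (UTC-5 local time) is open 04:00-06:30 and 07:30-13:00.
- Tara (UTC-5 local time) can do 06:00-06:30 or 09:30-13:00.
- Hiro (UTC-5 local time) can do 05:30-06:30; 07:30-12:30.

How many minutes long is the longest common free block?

120

Clara in UTC: 08:30-12:00, 14:00-17:30 (subtract 4h to convert from UTC+4).
Leo in UTC: 11:00-13:30, 14:30-15:00, 15:30-18:00 (subtract 4h to convert from UTC+4).
Priya in UTC: 10:00-13:00, 13:30-18:00 (add 5h to convert from UTC-5).
Ana in UTC: 09:00-11:30, 12:30-18:00 (add 5h to convert from UTC-5).
Tara in UTC: 11:00-11:30, 14:30-18:00 (add 5h to convert from UTC-5).
Hiro in UTC: 10:30-11:30, 12:30-17:30 (add 5h to convert from UTC-5).
Clara ∩ Leo: 11:00-12:00, 14:30-15:00, 15:30-17:30.
Clara ∩ Leo ∩ Priya: 11:00-12:00, 14:30-15:00, 15:30-17:30.
Clara ∩ Leo ∩ Priya ∩ Ana: 11:00-11:30, 14:30-15:00, 15:30-17:30.
Clara ∩ Leo ∩ Priya ∩ Ana ∩ Tara: 11:00-11:30, 14:30-15:00, 15:30-17:30.
Clara ∩ Leo ∩ Priya ∩ Ana ∩ Tara ∩ Hiro: 11:00-11:30, 14:30-15:00, 15:30-17:30.
So the common availability across everyone is 11:00-11:30, 14:30-15:00, 15:30-17:30.
The longest is 15:30-17:30 at 120 minutes.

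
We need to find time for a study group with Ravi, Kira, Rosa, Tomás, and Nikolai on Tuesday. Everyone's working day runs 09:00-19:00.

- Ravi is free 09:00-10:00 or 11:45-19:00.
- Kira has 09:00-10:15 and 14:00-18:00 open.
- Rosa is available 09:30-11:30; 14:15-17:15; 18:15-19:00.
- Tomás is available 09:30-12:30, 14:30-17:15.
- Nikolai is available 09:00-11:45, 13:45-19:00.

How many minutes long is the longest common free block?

Ravi ∩ Kira: 09:00-10:00, 14:00-18:00.
Ravi ∩ Kira ∩ Rosa: 09:30-10:00, 14:15-17:15.
Ravi ∩ Kira ∩ Rosa ∩ Tomás: 09:30-10:00, 14:30-17:15.
Ravi ∩ Kira ∩ Rosa ∩ Tomás ∩ Nikolai: 09:30-10:00, 14:30-17:15.
The longest is 14:30-17:15 at 165 minutes.

165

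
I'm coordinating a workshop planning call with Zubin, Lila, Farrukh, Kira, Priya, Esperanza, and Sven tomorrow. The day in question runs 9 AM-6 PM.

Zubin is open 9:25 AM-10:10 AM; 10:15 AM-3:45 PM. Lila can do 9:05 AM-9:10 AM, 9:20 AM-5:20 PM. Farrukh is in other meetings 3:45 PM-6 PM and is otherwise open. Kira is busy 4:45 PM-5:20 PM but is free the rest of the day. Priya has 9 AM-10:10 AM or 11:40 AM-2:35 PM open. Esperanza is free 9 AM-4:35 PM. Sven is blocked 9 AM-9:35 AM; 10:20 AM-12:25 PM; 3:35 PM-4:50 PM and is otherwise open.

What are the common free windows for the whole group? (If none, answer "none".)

Zubin free: 09:25-10:10, 10:15-15:45.
Lila free: 09:05-09:10, 09:20-17:20.
Farrukh free: 09:00-15:45 (invert busy blocks within the working day).
Kira free: 09:00-16:45, 17:20-18:00 (invert busy blocks within the working day).
Priya free: 09:00-10:10, 11:40-14:35.
Esperanza free: 09:00-16:35.
Sven free: 09:35-10:20, 12:25-15:35, 16:50-18:00 (invert busy blocks within the working day).
Zubin ∩ Lila: 09:25-10:10, 10:15-15:45.
Zubin ∩ Lila ∩ Farrukh: 09:25-10:10, 10:15-15:45.
Zubin ∩ Lila ∩ Farrukh ∩ Kira: 09:25-10:10, 10:15-15:45.
Zubin ∩ Lila ∩ Farrukh ∩ Kira ∩ Priya: 09:25-10:10, 11:40-14:35.
Zubin ∩ Lila ∩ Farrukh ∩ Kira ∩ Priya ∩ Esperanza: 09:25-10:10, 11:40-14:35.
Zubin ∩ Lila ∩ Farrukh ∩ Kira ∩ Priya ∩ Esperanza ∩ Sven: 09:35-10:10, 12:25-14:35.

09:35-10:10, 12:25-14:35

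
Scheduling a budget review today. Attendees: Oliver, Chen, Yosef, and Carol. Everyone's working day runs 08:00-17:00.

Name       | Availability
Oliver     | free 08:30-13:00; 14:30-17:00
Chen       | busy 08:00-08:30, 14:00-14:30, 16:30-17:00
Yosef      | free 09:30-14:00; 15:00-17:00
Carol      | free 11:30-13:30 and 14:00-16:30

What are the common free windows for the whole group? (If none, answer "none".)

Oliver free: 08:30-13:00, 14:30-17:00.
Chen free: 08:30-14:00, 14:30-16:30 (invert busy blocks within the working day).
Yosef free: 09:30-14:00, 15:00-17:00.
Carol free: 11:30-13:30, 14:00-16:30.
Oliver ∩ Chen: 08:30-13:00, 14:30-16:30.
Oliver ∩ Chen ∩ Yosef: 09:30-13:00, 15:00-16:30.
Oliver ∩ Chen ∩ Yosef ∩ Carol: 11:30-13:00, 15:00-16:30.

11:30-13:00, 15:00-16:30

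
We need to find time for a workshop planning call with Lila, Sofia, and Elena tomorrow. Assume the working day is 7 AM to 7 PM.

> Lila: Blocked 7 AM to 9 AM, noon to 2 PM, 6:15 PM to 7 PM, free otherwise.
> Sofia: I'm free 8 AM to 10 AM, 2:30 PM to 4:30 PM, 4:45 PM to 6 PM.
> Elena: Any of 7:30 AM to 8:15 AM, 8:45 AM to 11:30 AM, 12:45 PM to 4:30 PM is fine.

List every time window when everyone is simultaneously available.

09:00-10:00, 14:30-16:30

Lila free: 09:00-12:00, 14:00-18:15 (invert busy blocks within the working day).
Sofia free: 08:00-10:00, 14:30-16:30, 16:45-18:00.
Elena free: 07:30-08:15, 08:45-11:30, 12:45-16:30.
Lila ∩ Sofia: 09:00-10:00, 14:30-16:30, 16:45-18:00.
Lila ∩ Sofia ∩ Elena: 09:00-10:00, 14:30-16:30.
Those are the intersection windows.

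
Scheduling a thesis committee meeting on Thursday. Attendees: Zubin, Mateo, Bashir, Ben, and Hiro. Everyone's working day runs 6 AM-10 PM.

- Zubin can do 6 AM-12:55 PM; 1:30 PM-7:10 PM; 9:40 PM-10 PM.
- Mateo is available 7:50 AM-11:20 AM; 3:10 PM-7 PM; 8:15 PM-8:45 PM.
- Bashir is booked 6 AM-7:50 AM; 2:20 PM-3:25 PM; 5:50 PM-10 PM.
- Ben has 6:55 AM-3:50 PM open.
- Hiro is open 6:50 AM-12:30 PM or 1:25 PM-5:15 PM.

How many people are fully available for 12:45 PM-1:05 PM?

2

Zubin free: 06:00-12:55, 13:30-19:10, 21:40-22:00.
Mateo free: 07:50-11:20, 15:10-19:00, 20:15-20:45.
Bashir free: 07:50-14:20, 15:25-17:50 (invert busy blocks within the working day).
Ben free: 06:55-15:50.
Hiro free: 06:50-12:30, 13:25-17:15.
Bashir and Ben can make the full 12:45-13:05 slot — that's 2.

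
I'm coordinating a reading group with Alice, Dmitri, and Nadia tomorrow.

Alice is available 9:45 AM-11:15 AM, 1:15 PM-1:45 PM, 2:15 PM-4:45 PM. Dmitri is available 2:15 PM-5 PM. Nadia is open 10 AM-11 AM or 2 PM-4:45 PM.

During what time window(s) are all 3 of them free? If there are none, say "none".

Alice ∩ Dmitri: 14:15-16:45.
Alice ∩ Dmitri ∩ Nadia: 14:15-16:45.

14:15-16:45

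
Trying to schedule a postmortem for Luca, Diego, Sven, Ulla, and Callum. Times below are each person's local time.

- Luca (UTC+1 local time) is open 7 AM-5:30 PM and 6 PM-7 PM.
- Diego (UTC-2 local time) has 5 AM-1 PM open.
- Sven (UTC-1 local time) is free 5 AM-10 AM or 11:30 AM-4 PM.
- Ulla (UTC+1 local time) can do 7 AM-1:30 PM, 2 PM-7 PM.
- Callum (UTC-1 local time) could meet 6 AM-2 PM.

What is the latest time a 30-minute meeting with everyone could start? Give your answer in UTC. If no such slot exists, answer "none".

14:30

Luca in UTC: 06:00-16:30, 17:00-18:00 (subtract 1h to convert from UTC+1).
Diego in UTC: 07:00-15:00 (add 2h to convert from UTC-2).
Sven in UTC: 06:00-11:00, 12:30-17:00 (add 1h to convert from UTC-1).
Ulla in UTC: 06:00-12:30, 13:00-18:00 (subtract 1h to convert from UTC+1).
Callum in UTC: 07:00-15:00 (add 1h to convert from UTC-1).
Luca ∩ Diego: 07:00-15:00.
Luca ∩ Diego ∩ Sven: 07:00-11:00, 12:30-15:00.
Luca ∩ Diego ∩ Sven ∩ Ulla: 07:00-11:00, 13:00-15:00.
Luca ∩ Diego ∩ Sven ∩ Ulla ∩ Callum: 07:00-11:00, 13:00-15:00.
The last common window of at least 30 minutes is 13:00-15:00; a 30-minute meeting can start as late as 14:30 and still end by 15:00.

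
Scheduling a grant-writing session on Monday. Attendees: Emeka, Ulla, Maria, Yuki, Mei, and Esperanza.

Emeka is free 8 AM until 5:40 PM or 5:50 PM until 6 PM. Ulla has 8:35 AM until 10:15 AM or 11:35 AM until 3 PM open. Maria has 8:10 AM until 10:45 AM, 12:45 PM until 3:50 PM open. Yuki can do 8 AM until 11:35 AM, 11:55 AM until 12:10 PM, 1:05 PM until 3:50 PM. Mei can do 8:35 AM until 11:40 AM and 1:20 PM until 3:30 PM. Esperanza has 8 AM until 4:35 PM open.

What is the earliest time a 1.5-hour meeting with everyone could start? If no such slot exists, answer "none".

Emeka ∩ Ulla: 08:35-10:15, 11:35-15:00.
Emeka ∩ Ulla ∩ Maria: 08:35-10:15, 12:45-15:00.
Emeka ∩ Ulla ∩ Maria ∩ Yuki: 08:35-10:15, 13:05-15:00.
Emeka ∩ Ulla ∩ Maria ∩ Yuki ∩ Mei: 08:35-10:15, 13:20-15:00.
Emeka ∩ Ulla ∩ Maria ∩ Yuki ∩ Mei ∩ Esperanza: 08:35-10:15, 13:20-15:00.
The first common window of at least 90 minutes is 08:35-10:15, so the earliest start is 08:35.

08:35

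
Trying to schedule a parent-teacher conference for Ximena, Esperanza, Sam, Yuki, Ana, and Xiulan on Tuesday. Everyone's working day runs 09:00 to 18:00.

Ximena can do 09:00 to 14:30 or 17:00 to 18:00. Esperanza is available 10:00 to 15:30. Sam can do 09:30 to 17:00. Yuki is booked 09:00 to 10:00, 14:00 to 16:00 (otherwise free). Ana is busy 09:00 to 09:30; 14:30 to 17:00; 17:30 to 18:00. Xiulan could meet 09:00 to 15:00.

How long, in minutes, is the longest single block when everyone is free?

Ximena free: 09:00-14:30, 17:00-18:00.
Esperanza free: 10:00-15:30.
Sam free: 09:30-17:00.
Yuki free: 10:00-14:00, 16:00-18:00 (invert busy blocks within the working day).
Ana free: 09:30-14:30, 17:00-17:30 (invert busy blocks within the working day).
Xiulan free: 09:00-15:00.
Ximena ∩ Esperanza: 10:00-14:30.
Ximena ∩ Esperanza ∩ Sam: 10:00-14:30.
Ximena ∩ Esperanza ∩ Sam ∩ Yuki: 10:00-14:00.
Ximena ∩ Esperanza ∩ Sam ∩ Yuki ∩ Ana: 10:00-14:00.
Ximena ∩ Esperanza ∩ Sam ∩ Yuki ∩ Ana ∩ Xiulan: 10:00-14:00.
Those are the intersection windows.
The longest is 10:00-14:00 at 240 minutes.

240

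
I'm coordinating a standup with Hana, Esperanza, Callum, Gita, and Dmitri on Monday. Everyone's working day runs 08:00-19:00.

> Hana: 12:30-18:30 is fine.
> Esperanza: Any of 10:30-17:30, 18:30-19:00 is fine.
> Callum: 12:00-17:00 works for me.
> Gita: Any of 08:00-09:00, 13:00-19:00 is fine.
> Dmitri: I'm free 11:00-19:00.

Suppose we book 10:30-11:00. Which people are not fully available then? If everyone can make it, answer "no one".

Hana: not fully free for 10:30-11:00. Esperanza: free for 10:30-11:00. Callum: not fully free for 10:30-11:00. Gita: not fully free for 10:30-11:00. Dmitri: not fully free for 10:30-11:00.

Callum, Dmitri, Gita, Hana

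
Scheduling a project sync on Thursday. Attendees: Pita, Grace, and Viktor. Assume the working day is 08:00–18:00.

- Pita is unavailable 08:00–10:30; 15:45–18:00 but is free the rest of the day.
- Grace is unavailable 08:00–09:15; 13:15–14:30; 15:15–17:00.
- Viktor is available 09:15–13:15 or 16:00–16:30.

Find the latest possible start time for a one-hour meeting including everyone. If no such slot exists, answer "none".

Pita free: 10:30-15:45 (invert busy blocks within the working day).
Grace free: 09:15-13:15, 14:30-15:15, 17:00-18:00 (invert busy blocks within the working day).
Viktor free: 09:15-13:15, 16:00-16:30.
Pita ∩ Grace: 10:30-13:15, 14:30-15:15.
Pita ∩ Grace ∩ Viktor: 10:30-13:15.
The last common window of at least 60 minutes is 10:30-13:15; a 60-minute meeting can start as late as 12:15 and still end by 13:15.

12:15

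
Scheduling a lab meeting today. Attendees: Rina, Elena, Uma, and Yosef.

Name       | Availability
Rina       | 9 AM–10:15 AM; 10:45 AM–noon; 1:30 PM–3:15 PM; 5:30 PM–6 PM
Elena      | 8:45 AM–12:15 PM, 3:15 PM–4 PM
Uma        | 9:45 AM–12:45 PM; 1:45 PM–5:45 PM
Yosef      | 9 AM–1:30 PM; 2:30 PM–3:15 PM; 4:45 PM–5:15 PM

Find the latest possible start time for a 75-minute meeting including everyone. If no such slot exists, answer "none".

10:45

Rina ∩ Elena: 09:00-10:15, 10:45-12:00.
Rina ∩ Elena ∩ Uma: 09:45-10:15, 10:45-12:00.
Rina ∩ Elena ∩ Uma ∩ Yosef: 09:45-10:15, 10:45-12:00.
So the common availability across everyone is 09:45-10:15, 10:45-12:00.
The last common window of at least 75 minutes is 10:45-12:00; a 75-minute meeting can start as late as 10:45 and still end by 12:00.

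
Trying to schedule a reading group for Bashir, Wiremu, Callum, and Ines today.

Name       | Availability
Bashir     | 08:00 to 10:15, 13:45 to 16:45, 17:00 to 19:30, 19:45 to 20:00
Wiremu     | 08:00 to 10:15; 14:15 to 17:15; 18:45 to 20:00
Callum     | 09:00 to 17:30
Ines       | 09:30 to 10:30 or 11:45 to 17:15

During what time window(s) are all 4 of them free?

09:30-10:15, 14:15-16:45, 17:00-17:15

Bashir ∩ Wiremu: 08:00-10:15, 14:15-16:45, 17:00-17:15, 18:45-19:30, 19:45-20:00.
Bashir ∩ Wiremu ∩ Callum: 09:00-10:15, 14:15-16:45, 17:00-17:15.
Bashir ∩ Wiremu ∩ Callum ∩ Ines: 09:30-10:15, 14:15-16:45, 17:00-17:15.
Those are the intersection windows.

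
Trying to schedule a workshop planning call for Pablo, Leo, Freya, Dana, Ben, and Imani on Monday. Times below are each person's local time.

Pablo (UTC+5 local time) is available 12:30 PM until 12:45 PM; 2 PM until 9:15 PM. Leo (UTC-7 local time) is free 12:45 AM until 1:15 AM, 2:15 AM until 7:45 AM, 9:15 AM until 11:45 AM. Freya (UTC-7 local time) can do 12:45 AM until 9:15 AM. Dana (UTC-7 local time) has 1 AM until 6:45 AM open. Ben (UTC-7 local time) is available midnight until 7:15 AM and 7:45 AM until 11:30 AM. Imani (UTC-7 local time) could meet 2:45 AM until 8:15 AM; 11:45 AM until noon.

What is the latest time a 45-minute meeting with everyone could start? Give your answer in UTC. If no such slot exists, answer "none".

Pablo in UTC: 07:30-07:45, 09:00-16:15 (subtract 5h to convert from UTC+5).
Leo in UTC: 07:45-08:15, 09:15-14:45, 16:15-18:45 (add 7h to convert from UTC-7).
Freya in UTC: 07:45-16:15 (add 7h to convert from UTC-7).
Dana in UTC: 08:00-13:45 (add 7h to convert from UTC-7).
Ben in UTC: 07:00-14:15, 14:45-18:30 (add 7h to convert from UTC-7).
Imani in UTC: 09:45-15:15, 18:45-19:00 (add 7h to convert from UTC-7).
Pablo ∩ Leo: 09:15-14:45.
Pablo ∩ Leo ∩ Freya: 09:15-14:45.
Pablo ∩ Leo ∩ Freya ∩ Dana: 09:15-13:45.
Pablo ∩ Leo ∩ Freya ∩ Dana ∩ Ben: 09:15-13:45.
Pablo ∩ Leo ∩ Freya ∩ Dana ∩ Ben ∩ Imani: 09:45-13:45.
The last common window of at least 45 minutes is 09:45-13:45; a 45-minute meeting can start as late as 13:00 and still end by 13:45.

13:00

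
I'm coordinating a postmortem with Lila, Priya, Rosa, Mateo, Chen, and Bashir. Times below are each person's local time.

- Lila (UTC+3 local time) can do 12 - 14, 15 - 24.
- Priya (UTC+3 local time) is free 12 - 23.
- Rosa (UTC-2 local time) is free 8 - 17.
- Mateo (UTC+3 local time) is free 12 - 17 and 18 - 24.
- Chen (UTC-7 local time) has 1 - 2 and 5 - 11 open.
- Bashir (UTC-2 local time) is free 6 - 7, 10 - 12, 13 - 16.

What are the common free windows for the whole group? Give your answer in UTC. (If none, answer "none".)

Lila in UTC: 09:00-11:00, 12:00-21:00 (subtract 3h to convert from UTC+3).
Priya in UTC: 09:00-20:00 (subtract 3h to convert from UTC+3).
Rosa in UTC: 10:00-19:00 (add 2h to convert from UTC-2).
Mateo in UTC: 09:00-14:00, 15:00-21:00 (subtract 3h to convert from UTC+3).
Chen in UTC: 08:00-09:00, 12:00-18:00 (add 7h to convert from UTC-7).
Bashir in UTC: 08:00-09:00, 12:00-14:00, 15:00-18:00 (add 2h to convert from UTC-2).
Lila ∩ Priya: 09:00-11:00, 12:00-20:00.
Lila ∩ Priya ∩ Rosa: 10:00-11:00, 12:00-19:00.
Lila ∩ Priya ∩ Rosa ∩ Mateo: 10:00-11:00, 12:00-14:00, 15:00-19:00.
Lila ∩ Priya ∩ Rosa ∩ Mateo ∩ Chen: 12:00-14:00, 15:00-18:00.
Lila ∩ Priya ∩ Rosa ∩ Mateo ∩ Chen ∩ Bashir: 12:00-14:00, 15:00-18:00.

12:00-14:00, 15:00-18:00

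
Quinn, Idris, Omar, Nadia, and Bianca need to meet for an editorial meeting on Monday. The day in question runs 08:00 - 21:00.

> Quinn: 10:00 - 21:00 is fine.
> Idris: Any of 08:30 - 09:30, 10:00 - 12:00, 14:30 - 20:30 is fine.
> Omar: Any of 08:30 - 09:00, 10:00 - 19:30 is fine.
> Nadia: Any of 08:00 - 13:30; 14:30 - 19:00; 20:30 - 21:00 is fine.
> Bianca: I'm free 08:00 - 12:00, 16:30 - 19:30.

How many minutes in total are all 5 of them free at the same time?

Quinn ∩ Idris: 10:00-12:00, 14:30-20:30.
Quinn ∩ Idris ∩ Omar: 10:00-12:00, 14:30-19:30.
Quinn ∩ Idris ∩ Omar ∩ Nadia: 10:00-12:00, 14:30-19:00.
Quinn ∩ Idris ∩ Omar ∩ Nadia ∩ Bianca: 10:00-12:00, 16:30-19:00.
Summing the common windows: 120 + 150 = 270 minutes.

270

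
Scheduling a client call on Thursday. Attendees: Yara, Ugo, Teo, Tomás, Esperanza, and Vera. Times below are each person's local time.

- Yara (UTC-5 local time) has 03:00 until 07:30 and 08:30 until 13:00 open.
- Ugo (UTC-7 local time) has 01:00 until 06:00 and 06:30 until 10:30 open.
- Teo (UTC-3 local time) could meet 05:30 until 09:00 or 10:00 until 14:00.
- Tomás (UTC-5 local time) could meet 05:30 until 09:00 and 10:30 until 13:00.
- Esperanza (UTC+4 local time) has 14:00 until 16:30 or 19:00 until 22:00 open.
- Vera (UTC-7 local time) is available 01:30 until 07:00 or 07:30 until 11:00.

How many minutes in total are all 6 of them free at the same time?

Yara in UTC: 08:00-12:30, 13:30-18:00 (add 5h to convert from UTC-5).
Ugo in UTC: 08:00-13:00, 13:30-17:30 (add 7h to convert from UTC-7).
Teo in UTC: 08:30-12:00, 13:00-17:00 (add 3h to convert from UTC-3).
Tomás in UTC: 10:30-14:00, 15:30-18:00 (add 5h to convert from UTC-5).
Esperanza in UTC: 10:00-12:30, 15:00-18:00 (subtract 4h to convert from UTC+4).
Vera in UTC: 08:30-14:00, 14:30-18:00 (add 7h to convert from UTC-7).
Yara ∩ Ugo: 08:00-12:30, 13:30-17:30.
Yara ∩ Ugo ∩ Teo: 08:30-12:00, 13:30-17:00.
Yara ∩ Ugo ∩ Teo ∩ Tomás: 10:30-12:00, 13:30-14:00, 15:30-17:00.
Yara ∩ Ugo ∩ Teo ∩ Tomás ∩ Esperanza: 10:30-12:00, 15:30-17:00.
Yara ∩ Ugo ∩ Teo ∩ Tomás ∩ Esperanza ∩ Vera: 10:30-12:00, 15:30-17:00.
Summing the common windows: 90 + 90 = 180 minutes.

180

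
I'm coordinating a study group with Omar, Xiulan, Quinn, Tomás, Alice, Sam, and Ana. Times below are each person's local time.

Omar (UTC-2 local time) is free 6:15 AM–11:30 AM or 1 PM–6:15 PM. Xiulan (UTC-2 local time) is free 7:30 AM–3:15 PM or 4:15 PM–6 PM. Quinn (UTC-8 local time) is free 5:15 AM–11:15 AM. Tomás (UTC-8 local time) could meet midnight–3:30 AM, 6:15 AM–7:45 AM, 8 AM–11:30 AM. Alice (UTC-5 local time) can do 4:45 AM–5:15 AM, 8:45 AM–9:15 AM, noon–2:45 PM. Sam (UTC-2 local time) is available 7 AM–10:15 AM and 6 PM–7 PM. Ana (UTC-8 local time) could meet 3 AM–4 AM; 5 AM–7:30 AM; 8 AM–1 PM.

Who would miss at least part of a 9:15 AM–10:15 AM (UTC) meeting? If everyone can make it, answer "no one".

Alice, Ana, Quinn, Xiulan

Omar in UTC: 08:15-13:30, 15:00-20:15 (add 2h to convert from UTC-2).
Xiulan in UTC: 09:30-17:15, 18:15-20:00 (add 2h to convert from UTC-2).
Quinn in UTC: 13:15-19:15 (add 8h to convert from UTC-8).
Tomás in UTC: 08:00-11:30, 14:15-15:45, 16:00-19:30 (add 8h to convert from UTC-8).
Alice in UTC: 09:45-10:15, 13:45-14:15, 17:00-19:45 (add 5h to convert from UTC-5).
Sam in UTC: 09:00-12:15, 20:00-21:00 (add 2h to convert from UTC-2).
Ana in UTC: 11:00-12:00, 13:00-15:30, 16:00-21:00 (add 8h to convert from UTC-8).
Omar: free for 09:15-10:15. Xiulan: not fully free for 09:15-10:15. Quinn: not fully free for 09:15-10:15. Tomás: free for 09:15-10:15. Alice: not fully free for 09:15-10:15. Sam: free for 09:15-10:15. Ana: not fully free for 09:15-10:15.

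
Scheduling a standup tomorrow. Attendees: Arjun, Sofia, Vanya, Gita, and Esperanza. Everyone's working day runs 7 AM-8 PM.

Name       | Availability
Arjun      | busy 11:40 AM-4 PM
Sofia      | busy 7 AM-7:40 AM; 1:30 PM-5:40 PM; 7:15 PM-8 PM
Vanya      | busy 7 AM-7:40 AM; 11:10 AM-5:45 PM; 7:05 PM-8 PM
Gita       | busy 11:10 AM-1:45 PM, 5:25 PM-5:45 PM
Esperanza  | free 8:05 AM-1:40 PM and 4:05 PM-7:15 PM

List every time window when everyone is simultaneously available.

08:05-11:10, 17:45-19:05

Arjun free: 07:00-11:40, 16:00-20:00 (invert busy blocks within the working day).
Sofia free: 07:40-13:30, 17:40-19:15 (invert busy blocks within the working day).
Vanya free: 07:40-11:10, 17:45-19:05 (invert busy blocks within the working day).
Gita free: 07:00-11:10, 13:45-17:25, 17:45-20:00 (invert busy blocks within the working day).
Esperanza free: 08:05-13:40, 16:05-19:15.
Arjun ∩ Sofia: 07:40-11:40, 17:40-19:15.
Arjun ∩ Sofia ∩ Vanya: 07:40-11:10, 17:45-19:05.
Arjun ∩ Sofia ∩ Vanya ∩ Gita: 07:40-11:10, 17:45-19:05.
Arjun ∩ Sofia ∩ Vanya ∩ Gita ∩ Esperanza: 08:05-11:10, 17:45-19:05.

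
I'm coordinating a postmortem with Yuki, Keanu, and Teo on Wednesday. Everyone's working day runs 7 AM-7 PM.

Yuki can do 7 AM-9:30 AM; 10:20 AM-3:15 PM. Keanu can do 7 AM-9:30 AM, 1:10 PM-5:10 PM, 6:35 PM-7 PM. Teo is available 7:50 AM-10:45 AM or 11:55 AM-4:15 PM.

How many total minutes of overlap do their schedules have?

Yuki ∩ Keanu: 07:00-09:30, 13:10-15:15.
Yuki ∩ Keanu ∩ Teo: 07:50-09:30, 13:10-15:15.
Summing the common windows: 100 + 125 = 225 minutes.

225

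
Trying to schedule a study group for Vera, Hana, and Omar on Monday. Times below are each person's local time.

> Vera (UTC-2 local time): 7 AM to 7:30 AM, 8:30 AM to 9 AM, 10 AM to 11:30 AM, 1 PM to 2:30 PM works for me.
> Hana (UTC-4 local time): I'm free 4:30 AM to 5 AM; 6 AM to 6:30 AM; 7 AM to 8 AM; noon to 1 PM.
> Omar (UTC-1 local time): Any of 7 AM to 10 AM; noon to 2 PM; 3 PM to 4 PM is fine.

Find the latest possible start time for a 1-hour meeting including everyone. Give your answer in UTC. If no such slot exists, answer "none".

Vera in UTC: 09:00-09:30, 10:30-11:00, 12:00-13:30, 15:00-16:30 (add 2h to convert from UTC-2).
Hana in UTC: 08:30-09:00, 10:00-10:30, 11:00-12:00, 16:00-17:00 (add 4h to convert from UTC-4).
Omar in UTC: 08:00-11:00, 13:00-15:00, 16:00-17:00 (add 1h to convert from UTC-1).
Vera ∩ Hana: 16:00-16:30.
Vera ∩ Hana ∩ Omar: 16:00-16:30.
No common window is at least 60 minutes long.

none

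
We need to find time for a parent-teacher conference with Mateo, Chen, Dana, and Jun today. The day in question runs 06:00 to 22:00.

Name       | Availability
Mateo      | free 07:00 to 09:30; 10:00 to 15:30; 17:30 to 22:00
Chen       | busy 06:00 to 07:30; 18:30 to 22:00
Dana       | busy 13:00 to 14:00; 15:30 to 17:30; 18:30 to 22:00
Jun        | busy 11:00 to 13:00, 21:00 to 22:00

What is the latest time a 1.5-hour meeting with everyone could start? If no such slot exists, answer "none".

Mateo free: 07:00-09:30, 10:00-15:30, 17:30-22:00.
Chen free: 07:30-18:30 (invert busy blocks within the working day).
Dana free: 06:00-13:00, 14:00-15:30, 17:30-18:30 (invert busy blocks within the working day).
Jun free: 06:00-11:00, 13:00-21:00 (invert busy blocks within the working day).
Mateo ∩ Chen: 07:30-09:30, 10:00-15:30, 17:30-18:30.
Mateo ∩ Chen ∩ Dana: 07:30-09:30, 10:00-13:00, 14:00-15:30, 17:30-18:30.
Mateo ∩ Chen ∩ Dana ∩ Jun: 07:30-09:30, 10:00-11:00, 14:00-15:30, 17:30-18:30.
So the common availability across everyone is 07:30-09:30, 10:00-11:00, 14:00-15:30, 17:30-18:30.
The last common window of at least 90 minutes is 14:00-15:30; a 90-minute meeting can start as late as 14:00 and still end by 15:30.

14:00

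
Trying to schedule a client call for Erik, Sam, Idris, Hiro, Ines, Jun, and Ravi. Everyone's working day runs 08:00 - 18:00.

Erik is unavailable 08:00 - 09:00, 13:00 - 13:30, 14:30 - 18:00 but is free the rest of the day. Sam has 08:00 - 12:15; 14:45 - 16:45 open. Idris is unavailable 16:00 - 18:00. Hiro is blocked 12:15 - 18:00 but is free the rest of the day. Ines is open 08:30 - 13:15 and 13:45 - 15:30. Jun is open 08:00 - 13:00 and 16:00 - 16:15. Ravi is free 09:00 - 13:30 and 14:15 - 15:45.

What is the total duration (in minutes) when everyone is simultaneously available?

Erik free: 09:00-13:00, 13:30-14:30 (invert busy blocks within the working day).
Sam free: 08:00-12:15, 14:45-16:45.
Idris free: 08:00-16:00 (invert busy blocks within the working day).
Hiro free: 08:00-12:15 (invert busy blocks within the working day).
Ines free: 08:30-13:15, 13:45-15:30.
Jun free: 08:00-13:00, 16:00-16:15.
Ravi free: 09:00-13:30, 14:15-15:45.
Erik ∩ Sam: 09:00-12:15.
Erik ∩ Sam ∩ Idris: 09:00-12:15.
Erik ∩ Sam ∩ Idris ∩ Hiro: 09:00-12:15.
Erik ∩ Sam ∩ Idris ∩ Hiro ∩ Ines: 09:00-12:15.
Erik ∩ Sam ∩ Idris ∩ Hiro ∩ Ines ∩ Jun: 09:00-12:15.
Erik ∩ Sam ∩ Idris ∩ Hiro ∩ Ines ∩ Jun ∩ Ravi: 09:00-12:15.
That's a single block of 195 minutes.

195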